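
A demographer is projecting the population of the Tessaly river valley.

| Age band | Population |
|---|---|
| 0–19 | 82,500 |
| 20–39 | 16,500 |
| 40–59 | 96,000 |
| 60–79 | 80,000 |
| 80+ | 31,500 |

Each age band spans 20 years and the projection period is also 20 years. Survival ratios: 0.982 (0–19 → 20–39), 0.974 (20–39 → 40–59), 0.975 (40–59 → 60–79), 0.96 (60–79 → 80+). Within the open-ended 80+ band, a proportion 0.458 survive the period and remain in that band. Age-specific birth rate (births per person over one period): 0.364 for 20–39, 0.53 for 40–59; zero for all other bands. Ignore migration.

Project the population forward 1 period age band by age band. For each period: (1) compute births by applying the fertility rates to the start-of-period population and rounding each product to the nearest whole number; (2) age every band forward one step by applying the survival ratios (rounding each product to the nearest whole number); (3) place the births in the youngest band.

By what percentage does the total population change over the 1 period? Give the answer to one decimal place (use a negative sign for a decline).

10.5

(Bands numbered youngest = 1 to oldest = 5.)
— Period 1 —
Births: 16500 × 0.364 = 6006, 96000 × 0.53 = 50880 → 56886
Band 2: 82500 × 0.982 = 81015
Band 3: 16500 × 0.974 = 16071
Band 4: 96000 × 0.975 = 93600
Band 5: 80000 × 0.96 + 31500 × 0.458 = 76800 + 14427 = 91227
Giving 56886 / 81015 / 16071 / 93600 / 91227.
Total: 306500 → 338799; change = 32299; percentage change = 10.5%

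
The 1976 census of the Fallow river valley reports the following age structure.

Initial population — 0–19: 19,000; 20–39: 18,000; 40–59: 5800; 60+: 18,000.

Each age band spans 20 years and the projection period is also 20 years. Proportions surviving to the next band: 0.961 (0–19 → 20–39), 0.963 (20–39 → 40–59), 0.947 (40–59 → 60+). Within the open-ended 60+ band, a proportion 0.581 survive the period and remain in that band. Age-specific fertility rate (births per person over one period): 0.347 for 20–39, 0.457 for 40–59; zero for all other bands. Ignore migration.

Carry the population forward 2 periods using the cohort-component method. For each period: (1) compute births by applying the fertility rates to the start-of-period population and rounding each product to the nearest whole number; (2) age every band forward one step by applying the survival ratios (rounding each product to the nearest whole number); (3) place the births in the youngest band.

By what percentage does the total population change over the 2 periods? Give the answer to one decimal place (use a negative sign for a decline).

— Period 1 —
Births: 18000 × 0.347 = 6246, 5800 × 0.457 = 2651 — total 8897
20–39: 19000 × 0.961 = 18259
40–59: 18000 × 0.963 = 17334
60+: 5800 × 0.947 + 18000 × 0.581 = 5493 + 10458 = 15951
→ [8897, 18259, 17334, 15951]
— Period 2 —
Births: 18259 × 0.347 = 6336, 17334 × 0.457 = 7922 — total 14258
20–39: 8897 × 0.961 = 8550
40–59: 18259 × 0.963 = 17583
60+: 17334 × 0.947 + 15951 × 0.581 = 16415 + 9268 = 25683
→ [14258, 8550, 17583, 25683]
Total: 60800 → 66074; change = 5274; percentage change = 8.7%

8.7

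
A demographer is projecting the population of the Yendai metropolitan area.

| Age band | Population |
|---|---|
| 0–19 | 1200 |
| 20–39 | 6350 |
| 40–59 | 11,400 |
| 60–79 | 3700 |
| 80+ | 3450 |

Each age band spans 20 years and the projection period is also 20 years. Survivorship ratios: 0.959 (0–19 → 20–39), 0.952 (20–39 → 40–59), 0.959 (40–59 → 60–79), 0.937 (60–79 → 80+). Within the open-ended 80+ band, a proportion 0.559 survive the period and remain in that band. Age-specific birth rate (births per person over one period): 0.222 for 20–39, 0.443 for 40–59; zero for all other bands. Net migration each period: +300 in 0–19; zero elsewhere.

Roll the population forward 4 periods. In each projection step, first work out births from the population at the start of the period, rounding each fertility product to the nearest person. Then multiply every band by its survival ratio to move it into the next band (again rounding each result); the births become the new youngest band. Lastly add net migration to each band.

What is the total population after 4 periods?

(Groups numbered youngest = 1 to oldest = 5.)
— Period 1 —
Births: 6350 * 0.222 = 1410, 11400 * 0.443 = 5050 → 6460
Group 2: 1200 * 0.959 = 1151
Group 3: 6350 * 0.952 = 6045
Group 4: 11400 * 0.959 = 10933
Group 5: 3700 * 0.937 + 3450 * 0.559 = 3467 + 1929 = 5396
Net migration: Group 1 + 300 → 6760
Population now: 0–19=6760, 20–39=1151, 40–59=6045, 60–79=10933, 80+=5396
— Period 2 —
Births: 1151 * 0.222 = 256, 6045 * 0.443 = 2678 → 2934
Group 2: 6760 * 0.959 = 6483
Group 3: 1151 * 0.952 = 1096
Group 4: 6045 * 0.959 = 5797
Group 5: 10933 * 0.937 + 5396 * 0.559 = 10244 + 3016 = 13260
Net migration: Group 1 + 300 → 3234
Population now: 0–19=3234, 20–39=6483, 40–59=1096, 60–79=5797, 80+=13260
— Period 3 —
Births: 6483 * 0.222 = 1439, 1096 * 0.443 = 486 → 1925
Group 2: 3234 * 0.959 = 3101
Group 3: 6483 * 0.952 = 6172
Group 4: 1096 * 0.959 = 1051
Group 5: 5797 * 0.937 + 13260 * 0.559 = 5432 + 7412 = 12844
Net migration: Group 1 + 300 → 2225
Population now: 0–19=2225, 20–39=3101, 40–59=6172, 60–79=1051, 80+=12844
— Period 4 —
Births: 3101 * 0.222 = 688, 6172 * 0.443 = 2734 → 3422
Group 2: 2225 * 0.959 = 2134
Group 3: 3101 * 0.952 = 2952
Group 4: 6172 * 0.959 = 5919
Group 5: 1051 * 0.937 + 12844 * 0.559 = 985 + 7180 = 8165
Net migration: Group 1 + 300 → 3722
Population now: 0–19=3722, 20–39=2134, 40–59=2952, 60–79=5919, 80+=8165
Total after period 4: 3722 + 2134 + 2952 + 5919 + 8165 = 22892

22892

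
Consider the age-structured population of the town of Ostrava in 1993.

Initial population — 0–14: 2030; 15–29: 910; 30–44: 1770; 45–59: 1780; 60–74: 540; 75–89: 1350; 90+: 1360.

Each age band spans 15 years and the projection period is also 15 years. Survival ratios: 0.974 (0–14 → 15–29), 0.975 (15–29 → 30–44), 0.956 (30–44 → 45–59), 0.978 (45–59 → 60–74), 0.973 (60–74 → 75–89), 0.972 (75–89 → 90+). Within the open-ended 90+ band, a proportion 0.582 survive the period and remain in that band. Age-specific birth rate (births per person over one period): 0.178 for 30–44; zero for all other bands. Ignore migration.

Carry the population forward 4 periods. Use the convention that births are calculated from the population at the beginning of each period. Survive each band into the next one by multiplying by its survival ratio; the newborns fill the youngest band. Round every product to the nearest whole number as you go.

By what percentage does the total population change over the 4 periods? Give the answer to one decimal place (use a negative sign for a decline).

After projecting period 1:
Births: 1770 × 0.178 = 315
15–29: 2030 × 0.974 = 1977
30–44: 910 × 0.975 = 887
45–59: 1770 × 0.956 = 1692
60–74: 1780 × 0.978 = 1741
75–89: 540 × 0.973 = 525
90+: 1350 × 0.972 + 1360 × 0.582 = 1312 + 792 = 2104
Population now: 0–14=315, 15–29=1977, 30–44=887, 45–59=1692, 60–74=1741, 75–89=525, 90+=2104
After projecting period 2:
Births: 887 × 0.178 = 158
15–29: 315 × 0.974 = 307
30–44: 1977 × 0.975 = 1928
45–59: 887 × 0.956 = 848
60–74: 1692 × 0.978 = 1655
75–89: 1741 × 0.973 = 1694
90+: 525 × 0.972 + 2104 × 0.582 = 510 + 1225 = 1735
Population now: 0–14=158, 15–29=307, 30–44=1928, 45–59=848, 60–74=1655, 75–89=1694, 90+=1735
After projecting period 3:
Births: 1928 × 0.178 = 343
15–29: 158 × 0.974 = 154
30–44: 307 × 0.975 = 299
45–59: 1928 × 0.956 = 1843
60–74: 848 × 0.978 = 829
75–89: 1655 × 0.973 = 1610
90+: 1694 × 0.972 + 1735 × 0.582 = 1647 + 1010 = 2657
Population now: 0–14=343, 15–29=154, 30–44=299, 45–59=1843, 60–74=829, 75–89=1610, 90+=2657
After projecting period 4:
Births: 299 × 0.178 = 53
15–29: 343 × 0.974 = 334
30–44: 154 × 0.975 = 150
45–59: 299 × 0.956 = 286
60–74: 1843 × 0.978 = 1802
75–89: 829 × 0.973 = 807
90+: 1610 × 0.972 + 2657 × 0.582 = 1565 + 1546 = 3111
Population now: 0–14=53, 15–29=334, 30–44=150, 45–59=286, 60–74=1802, 75–89=807, 90+=3111
Total: 9740 → 6543; change = -3197; percentage change = -32.8%

-32.8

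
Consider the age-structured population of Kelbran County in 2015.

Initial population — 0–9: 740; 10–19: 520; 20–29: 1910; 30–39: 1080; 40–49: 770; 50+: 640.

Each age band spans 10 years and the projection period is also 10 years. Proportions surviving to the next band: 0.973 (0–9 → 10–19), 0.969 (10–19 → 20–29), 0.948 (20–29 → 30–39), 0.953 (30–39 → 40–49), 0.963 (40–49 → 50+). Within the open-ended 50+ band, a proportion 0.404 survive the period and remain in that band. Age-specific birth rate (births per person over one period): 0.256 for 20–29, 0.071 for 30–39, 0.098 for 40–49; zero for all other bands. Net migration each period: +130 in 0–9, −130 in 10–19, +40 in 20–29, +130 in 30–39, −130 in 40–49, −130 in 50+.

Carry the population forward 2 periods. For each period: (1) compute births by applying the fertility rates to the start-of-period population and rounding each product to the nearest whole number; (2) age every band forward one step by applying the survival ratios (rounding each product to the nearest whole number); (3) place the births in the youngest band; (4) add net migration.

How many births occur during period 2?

365

Period 1:
Births: 1910 × 0.256 = 489  |  1080 × 0.071 = 77  |  770 × 0.098 = 75 ⇒ total 641
10–19: 740 × 0.973 = 720
20–29: 520 × 0.969 = 504
30–39: 1910 × 0.948 = 1811
40–49: 1080 × 0.953 = 1029
50+: 770 × 0.963 + 640 × 0.404 = 742 + 259 = 1001
Net migration: 0–9 + 130 → 771; 10–19 − 130 → 590; 20–29 + 40 → 544; 30–39 + 130 → 1941; 40–49 − 130 → 899; 50+ − 130 → 871
End of period: [771, 590, 544, 1941, 899, 871]
Period 2:
Births: 544 × 0.256 = 139  |  1941 × 0.071 = 138  |  899 × 0.098 = 88 ⇒ total 365
10–19: 771 × 0.973 = 750
20–29: 590 × 0.969 = 572
30–39: 544 × 0.948 = 516
40–49: 1941 × 0.953 = 1850
50+: 899 × 0.963 + 871 × 0.404 = 866 + 352 = 1218
Net migration: 0–9 + 130 → 495; 10–19 − 130 → 620; 20–29 + 40 → 612; 30–39 + 130 → 646; 40–49 − 130 → 1720; 50+ − 130 → 1088
End of period: [495, 620, 612, 646, 1720, 1088]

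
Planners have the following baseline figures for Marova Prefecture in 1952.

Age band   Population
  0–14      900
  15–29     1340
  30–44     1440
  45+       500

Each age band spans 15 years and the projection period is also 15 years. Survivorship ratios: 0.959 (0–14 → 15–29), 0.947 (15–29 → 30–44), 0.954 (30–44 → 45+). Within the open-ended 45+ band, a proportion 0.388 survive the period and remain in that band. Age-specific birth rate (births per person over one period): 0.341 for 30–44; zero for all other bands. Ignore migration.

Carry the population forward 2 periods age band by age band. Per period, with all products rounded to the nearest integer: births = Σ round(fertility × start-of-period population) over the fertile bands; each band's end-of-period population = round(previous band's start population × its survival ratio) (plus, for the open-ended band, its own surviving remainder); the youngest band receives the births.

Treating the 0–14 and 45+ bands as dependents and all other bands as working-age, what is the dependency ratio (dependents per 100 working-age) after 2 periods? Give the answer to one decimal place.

174.8

— Period 1 —
Births: 1440 * 0.341 = 491
15–29: 900 * 0.959 = 863
30–44: 1340 * 0.947 = 1269
45+: 1440 * 0.954 + 500 * 0.388 = 1374 + 194 = 1568
End of period: [491, 863, 1269, 1568]
— Period 2 —
Births: 1269 * 0.341 = 433
15–29: 491 * 0.959 = 471
30–44: 863 * 0.947 = 817
45+: 1269 * 0.954 + 1568 * 0.388 = 1211 + 608 = 1819
End of period: [433, 471, 817, 1819]
Dependents (band 0–14 + band 45+) = 433 + 1819 = 2252; working-age = 1288; ratio = 2252/1288 × 100 = 174.8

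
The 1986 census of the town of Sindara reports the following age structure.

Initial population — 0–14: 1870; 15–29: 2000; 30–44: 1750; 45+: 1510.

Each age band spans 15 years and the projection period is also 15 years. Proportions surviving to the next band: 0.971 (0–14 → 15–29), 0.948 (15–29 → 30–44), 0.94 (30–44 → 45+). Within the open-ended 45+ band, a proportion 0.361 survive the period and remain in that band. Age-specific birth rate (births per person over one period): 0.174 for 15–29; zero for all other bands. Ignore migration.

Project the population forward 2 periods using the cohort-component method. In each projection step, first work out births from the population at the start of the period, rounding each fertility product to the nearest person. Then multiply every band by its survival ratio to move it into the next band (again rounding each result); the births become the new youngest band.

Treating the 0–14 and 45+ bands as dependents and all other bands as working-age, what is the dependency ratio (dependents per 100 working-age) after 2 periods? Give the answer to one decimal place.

140.2

Numbering the groups 1..4 from youngest to oldest:
— Period 1 —
Births: 2000 × 0.174 = 348
Group 2: 1870 × 0.971 = 1816
Group 3: 2000 × 0.948 = 1896
Group 4: 1750 × 0.94 + 1510 × 0.361 = 1645 + 545 = 2190
Giving 348 / 1816 / 1896 / 2190.
— Period 2 —
Births: 1816 × 0.174 = 316
Group 2: 348 × 0.971 = 338
Group 3: 1816 × 0.948 = 1722
Group 4: 1896 × 0.94 + 2190 × 0.361 = 1782 + 791 = 2573
Giving 316 / 338 / 1722 / 2573.
Dependents (band 0–14 + band 45+) = 316 + 2573 = 2889; working-age = 2060; ratio = 2889/2060 × 100 = 140.2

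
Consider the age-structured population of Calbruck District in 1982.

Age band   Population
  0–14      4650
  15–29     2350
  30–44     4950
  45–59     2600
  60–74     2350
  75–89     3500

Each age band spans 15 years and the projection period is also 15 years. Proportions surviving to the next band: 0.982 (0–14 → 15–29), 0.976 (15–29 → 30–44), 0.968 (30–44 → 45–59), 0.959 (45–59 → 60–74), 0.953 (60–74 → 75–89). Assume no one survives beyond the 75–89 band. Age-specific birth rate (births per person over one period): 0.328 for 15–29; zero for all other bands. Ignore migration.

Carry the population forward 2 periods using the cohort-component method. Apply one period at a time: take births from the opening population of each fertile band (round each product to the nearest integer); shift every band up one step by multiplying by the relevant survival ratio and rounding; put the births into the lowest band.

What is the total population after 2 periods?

15904

Numbering the groups 1..6 from youngest to oldest:
Period 1.
Births: 2350 × 0.328 = 771
Group 2: 4650 × 0.982 = 4566
Group 3: 2350 × 0.976 = 2294
Group 4: 4950 × 0.968 = 4792
Group 5: 2600 × 0.959 = 2493
Group 6: 2350 × 0.953 = 2240
Giving 771 / 4566 / 2294 / 4792 / 2493 / 2240.
Period 2.
Births: 4566 × 0.328 = 1498
Group 2: 771 × 0.982 = 757
Group 3: 4566 × 0.976 = 4456
Group 4: 2294 × 0.968 = 2221
Group 5: 4792 × 0.959 = 4596
Group 6: 2493 × 0.953 = 2376
Giving 1498 / 757 / 4456 / 2221 / 4596 / 2376.
Total after period 2: 1498 + 757 + 4456 + 2221 + 4596 + 2376 = 15904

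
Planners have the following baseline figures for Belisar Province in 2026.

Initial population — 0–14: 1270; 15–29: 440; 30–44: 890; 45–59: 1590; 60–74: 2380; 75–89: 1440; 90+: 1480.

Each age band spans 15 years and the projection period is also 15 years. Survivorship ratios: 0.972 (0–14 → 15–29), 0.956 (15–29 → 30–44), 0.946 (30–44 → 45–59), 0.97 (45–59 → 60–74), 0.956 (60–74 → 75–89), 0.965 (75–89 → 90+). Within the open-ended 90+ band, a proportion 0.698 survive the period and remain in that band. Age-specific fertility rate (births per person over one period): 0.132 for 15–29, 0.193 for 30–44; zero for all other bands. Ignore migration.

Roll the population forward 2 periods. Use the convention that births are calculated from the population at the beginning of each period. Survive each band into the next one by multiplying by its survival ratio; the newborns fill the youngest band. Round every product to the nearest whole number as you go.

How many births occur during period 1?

230

Let group 1 be 0–14 through group 7 = 90+.
[period 1]
Births: 440 * 0.132 = 58, 890 * 0.193 = 172 ⇒ total 230
Group 2: 1270 * 0.972 = 1234
Group 3: 440 * 0.956 = 421
Group 4: 890 * 0.946 = 842
Group 5: 1590 * 0.97 = 1542
Group 6: 2380 * 0.956 = 2275
Group 7: 1440 * 0.965 + 1480 * 0.698 = 1390 + 1033 = 2423
→ [230, 1234, 421, 842, 1542, 2275, 2423]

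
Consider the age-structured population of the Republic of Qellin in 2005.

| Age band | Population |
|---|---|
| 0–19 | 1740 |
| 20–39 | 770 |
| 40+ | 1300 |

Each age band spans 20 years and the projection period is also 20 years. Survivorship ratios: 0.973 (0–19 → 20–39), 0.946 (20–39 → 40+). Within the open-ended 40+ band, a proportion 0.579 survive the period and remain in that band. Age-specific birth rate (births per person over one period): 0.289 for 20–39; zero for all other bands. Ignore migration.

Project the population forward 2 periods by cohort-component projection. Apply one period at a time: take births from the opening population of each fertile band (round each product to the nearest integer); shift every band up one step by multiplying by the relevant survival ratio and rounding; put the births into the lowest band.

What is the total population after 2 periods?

3165

Let band 1 be 0–19 through band 3 = 40+.
— Period 1 —
Births: 770 × 0.289 = 223
Band 2: 1740 × 0.973 = 1693
Band 3: 770 × 0.946 + 1300 × 0.579 = 728 + 753 = 1481
End of period: [223, 1693, 1481]
— Period 2 —
Births: 1693 × 0.289 = 489
Band 2: 223 × 0.973 = 217
Band 3: 1693 × 0.946 + 1481 × 0.579 = 1602 + 857 = 2459
End of period: [489, 217, 2459]
Total after period 2: 489 + 217 + 2459 = 3165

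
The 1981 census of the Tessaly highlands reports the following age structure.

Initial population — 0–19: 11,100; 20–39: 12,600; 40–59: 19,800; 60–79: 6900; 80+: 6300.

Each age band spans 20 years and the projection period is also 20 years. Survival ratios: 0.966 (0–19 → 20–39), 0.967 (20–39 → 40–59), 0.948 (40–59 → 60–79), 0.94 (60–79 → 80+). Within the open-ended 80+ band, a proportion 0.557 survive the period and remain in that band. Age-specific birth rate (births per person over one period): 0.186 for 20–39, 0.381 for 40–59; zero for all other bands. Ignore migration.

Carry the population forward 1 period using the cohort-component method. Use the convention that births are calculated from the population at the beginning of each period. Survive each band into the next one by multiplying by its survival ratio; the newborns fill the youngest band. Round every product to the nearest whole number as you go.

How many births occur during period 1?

9888

(Bands numbered youngest = 1 to oldest = 5.)
After projecting period 1:
Births: 12600 * 0.186 = 2344  |  19800 * 0.381 = 7544 ⇒ total 9888
Band 2: 11100 * 0.966 = 10723
Band 3: 12600 * 0.967 = 12184
Band 4: 19800 * 0.948 = 18770
Band 5: 6900 * 0.94 + 6300 * 0.557 = 6486 + 3509 = 9995
→ [9888, 10723, 12184, 18770, 9995]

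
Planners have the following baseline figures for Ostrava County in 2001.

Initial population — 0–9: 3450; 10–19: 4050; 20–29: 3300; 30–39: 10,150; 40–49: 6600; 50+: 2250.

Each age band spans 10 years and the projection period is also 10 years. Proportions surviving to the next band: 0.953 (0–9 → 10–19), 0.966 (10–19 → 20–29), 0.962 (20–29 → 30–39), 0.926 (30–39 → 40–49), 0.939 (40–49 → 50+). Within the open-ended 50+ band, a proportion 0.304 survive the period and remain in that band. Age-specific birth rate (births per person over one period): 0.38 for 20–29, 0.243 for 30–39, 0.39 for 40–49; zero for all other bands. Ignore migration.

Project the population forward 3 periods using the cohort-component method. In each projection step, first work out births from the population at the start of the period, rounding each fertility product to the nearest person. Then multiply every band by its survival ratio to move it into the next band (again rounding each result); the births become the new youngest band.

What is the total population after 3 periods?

— Period 1 —
Births: 3300 × 0.38 = 1254 ; 10150 × 0.243 = 2466 ; 6600 × 0.39 = 2574 ⇒ total 6294
10–19: 3450 × 0.953 = 3288
20–29: 4050 × 0.966 = 3912
30–39: 3300 × 0.962 = 3175
40–49: 10150 × 0.926 = 9399
50+: 6600 × 0.939 + 2250 × 0.304 = 6197 + 684 = 6881
Population now: 0–9=6294, 10–19=3288, 20–29=3912, 30–39=3175, 40–49=9399, 50+=6881
— Period 2 —
Births: 3912 × 0.38 = 1487 ; 3175 × 0.243 = 772 ; 9399 × 0.39 = 3666 ⇒ total 5925
10–19: 6294 × 0.953 = 5998
20–29: 3288 × 0.966 = 3176
30–39: 3912 × 0.962 = 3763
40–49: 3175 × 0.926 = 2940
50+: 9399 × 0.939 + 6881 × 0.304 = 8826 + 2092 = 10918
Population now: 0–9=5925, 10–19=5998, 20–29=3176, 30–39=3763, 40–49=2940, 50+=10918
— Period 3 —
Births: 3176 × 0.38 = 1207 ; 3763 × 0.243 = 914 ; 2940 × 0.39 = 1147 ⇒ total 3268
10–19: 5925 × 0.953 = 5647
20–29: 5998 × 0.966 = 5794
30–39: 3176 × 0.962 = 3055
40–49: 3763 × 0.926 = 3485
50+: 2940 × 0.939 + 10918 × 0.304 = 2761 + 3319 = 6080
Population now: 0–9=3268, 10–19=5647, 20–29=5794, 30–39=3055, 40–49=3485, 50+=6080
Total after period 3: 3268 + 5647 + 5794 + 3055 + 3485 + 6080 = 27329

27329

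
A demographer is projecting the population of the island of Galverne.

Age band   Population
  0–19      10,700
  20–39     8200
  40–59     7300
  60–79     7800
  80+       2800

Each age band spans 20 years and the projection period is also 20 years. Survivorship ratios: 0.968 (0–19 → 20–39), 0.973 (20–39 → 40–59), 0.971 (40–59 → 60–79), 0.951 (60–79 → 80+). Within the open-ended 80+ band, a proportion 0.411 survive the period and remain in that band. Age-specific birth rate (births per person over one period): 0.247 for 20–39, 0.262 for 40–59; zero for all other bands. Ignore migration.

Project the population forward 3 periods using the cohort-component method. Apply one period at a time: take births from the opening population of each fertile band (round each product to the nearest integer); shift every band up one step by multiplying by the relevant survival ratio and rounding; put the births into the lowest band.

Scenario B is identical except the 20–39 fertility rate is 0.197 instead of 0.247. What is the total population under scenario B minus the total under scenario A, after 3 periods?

-1155

Period 1:
Births: 8200 × 0.247 = 2025, 7300 × 0.262 = 1913 → total 3938
20–39: 10700 × 0.968 = 10358
40–59: 8200 × 0.973 = 7979
60–79: 7300 × 0.971 = 7088
80+: 7800 × 0.951 + 2800 × 0.411 = 7418 + 1151 = 8569
Population now: 0–19=3938, 20–39=10358, 40–59=7979, 60–79=7088, 80+=8569
Period 2:
Births: 10358 × 0.247 = 2558, 7979 × 0.262 = 2090 → total 4648
20–39: 3938 × 0.968 = 3812
40–59: 10358 × 0.973 = 10078
60–79: 7979 × 0.971 = 7748
80+: 7088 × 0.951 + 8569 × 0.411 = 6741 + 3522 = 10263
Population now: 0–19=4648, 20–39=3812, 40–59=10078, 60–79=7748, 80+=10263
Period 3:
Births: 3812 × 0.247 = 942, 10078 × 0.262 = 2640 → total 3582
20–39: 4648 × 0.968 = 4499
40–59: 3812 × 0.973 = 3709
60–79: 10078 × 0.971 = 9786
80+: 7748 × 0.951 + 10263 × 0.411 = 7368 + 4218 = 11586
Population now: 0–19=3582, 20–39=4499, 40–59=3709, 60–79=9786, 80+=11586
Scenario A total after 3 periods: 33162
Scenario B projection —
Period 1:
Births: 8200 × 0.197 = 1615, 7300 × 0.262 = 1913 → total 3528
20–39: 10700 × 0.968 = 10358
40–59: 8200 × 0.973 = 7979
60–79: 7300 × 0.971 = 7088
80+: 7800 × 0.951 + 2800 × 0.411 = 7418 + 1151 = 8569
Population now: 0–19=3528, 20–39=10358, 40–59=7979, 60–79=7088, 80+=8569
Period 2:
Births: 10358 × 0.197 = 2041, 7979 × 0.262 = 2090 → total 4131
20–39: 3528 × 0.968 = 3415
40–59: 10358 × 0.973 = 10078
60–79: 7979 × 0.971 = 7748
80+: 7088 × 0.951 + 8569 × 0.411 = 6741 + 3522 = 10263
Population now: 0–19=4131, 20–39=3415, 40–59=10078, 60–79=7748, 80+=10263
Period 3:
Births: 3415 × 0.197 = 673, 10078 × 0.262 = 2640 → total 3313
20–39: 4131 × 0.968 = 3999
40–59: 3415 × 0.973 = 3323
60–79: 10078 × 0.971 = 9786
80+: 7748 × 0.951 + 10263 × 0.411 = 7368 + 4218 = 11586
Population now: 0–19=3313, 20–39=3999, 40–59=3323, 60–79=9786, 80+=11586
Scenario B total after 3 periods: 32007
Difference B − A = 32007 − 33162 = -1155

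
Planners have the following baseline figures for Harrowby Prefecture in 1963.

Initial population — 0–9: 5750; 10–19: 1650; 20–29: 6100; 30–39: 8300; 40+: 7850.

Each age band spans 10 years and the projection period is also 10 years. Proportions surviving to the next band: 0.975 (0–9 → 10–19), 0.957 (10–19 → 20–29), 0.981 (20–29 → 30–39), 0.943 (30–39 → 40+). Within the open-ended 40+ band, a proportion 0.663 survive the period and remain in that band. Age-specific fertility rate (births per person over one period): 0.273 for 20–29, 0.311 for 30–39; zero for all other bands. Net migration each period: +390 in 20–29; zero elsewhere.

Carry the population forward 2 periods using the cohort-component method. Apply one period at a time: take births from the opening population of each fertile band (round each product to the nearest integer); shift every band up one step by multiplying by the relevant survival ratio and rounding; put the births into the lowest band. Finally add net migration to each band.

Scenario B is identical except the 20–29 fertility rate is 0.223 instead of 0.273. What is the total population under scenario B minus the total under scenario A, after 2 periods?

After projecting period 1:
Births: 6100 × 0.273 = 1665, 8300 × 0.311 = 2581 — total 4246
10–19: 5750 × 0.975 = 5606
20–29: 1650 × 0.957 = 1579
30–39: 6100 × 0.981 = 5984
40+: 8300 × 0.943 + 7850 × 0.663 = 7827 + 5205 = 13032
Net migration: 20–29 + 390 → 1969
Giving 4246 / 5606 / 1969 / 5984 / 13032.
After projecting period 2:
Births: 1969 × 0.273 = 538, 5984 × 0.311 = 1861 — total 2399
10–19: 4246 × 0.975 = 4140
20–29: 5606 × 0.957 = 5365
30–39: 1969 × 0.981 = 1932
40+: 5984 × 0.943 + 13032 × 0.663 = 5643 + 8640 = 14283
Net migration: 20–29 + 390 → 5755
Giving 2399 / 4140 / 5755 / 1932 / 14283.
Scenario A total after 2 periods: 28509
Scenario B projection —
After projecting period 1:
Births: 6100 × 0.223 = 1360, 8300 × 0.311 = 2581 — total 3941
10–19: 5750 × 0.975 = 5606
20–29: 1650 × 0.957 = 1579
30–39: 6100 × 0.981 = 5984
40+: 8300 × 0.943 + 7850 × 0.663 = 7827 + 5205 = 13032
Net migration: 20–29 + 390 → 1969
Giving 3941 / 5606 / 1969 / 5984 / 13032.
After projecting period 2:
Births: 1969 × 0.223 = 439, 5984 × 0.311 = 1861 — total 2300
10–19: 3941 × 0.975 = 3842
20–29: 5606 × 0.957 = 5365
30–39: 1969 × 0.981 = 1932
40+: 5984 × 0.943 + 13032 × 0.663 = 5643 + 8640 = 14283
Net migration: 20–29 + 390 → 5755
Giving 2300 / 3842 / 5755 / 1932 / 14283.
Scenario B total after 2 periods: 28112
Difference B − A = 28112 − 28509 = -397

-397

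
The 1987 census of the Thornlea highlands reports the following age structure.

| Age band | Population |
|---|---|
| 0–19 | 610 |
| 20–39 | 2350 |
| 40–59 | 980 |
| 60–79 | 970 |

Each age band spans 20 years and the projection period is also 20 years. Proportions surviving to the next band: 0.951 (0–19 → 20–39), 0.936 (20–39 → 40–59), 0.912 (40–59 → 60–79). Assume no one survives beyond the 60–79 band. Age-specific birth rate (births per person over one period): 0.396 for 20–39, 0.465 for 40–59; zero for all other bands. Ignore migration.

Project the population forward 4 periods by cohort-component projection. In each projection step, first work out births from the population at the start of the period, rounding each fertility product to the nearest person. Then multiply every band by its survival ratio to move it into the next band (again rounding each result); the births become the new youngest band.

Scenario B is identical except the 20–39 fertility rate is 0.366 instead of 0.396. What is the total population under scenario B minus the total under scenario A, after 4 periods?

-206

— Period 1 —
Births: 2350 × 0.396 = 931, 980 × 0.465 = 456 → 1387
20–39: 610 × 0.951 = 580
40–59: 2350 × 0.936 = 2200
60–79: 980 × 0.912 = 894
Population now: 0–19=1387, 20–39=580, 40–59=2200, 60–79=894
— Period 2 —
Births: 580 × 0.396 = 230, 2200 × 0.465 = 1023 → 1253
20–39: 1387 × 0.951 = 1319
40–59: 580 × 0.936 = 543
60–79: 2200 × 0.912 = 2006
Population now: 0–19=1253, 20–39=1319, 40–59=543, 60–79=2006
— Period 3 —
Births: 1319 × 0.396 = 522, 543 × 0.465 = 252 → 774
20–39: 1253 × 0.951 = 1192
40–59: 1319 × 0.936 = 1235
60–79: 543 × 0.912 = 495
Population now: 0–19=774, 20–39=1192, 40–59=1235, 60–79=495
— Period 4 —
Births: 1192 × 0.396 = 472, 1235 × 0.465 = 574 → 1046
20–39: 774 × 0.951 = 736
40–59: 1192 × 0.936 = 1116
60–79: 1235 × 0.912 = 1126
Population now: 0–19=1046, 20–39=736, 40–59=1116, 60–79=1126
Scenario A total after 4 periods: 4024
Scenario B projection —
— Period 1 —
Births: 2350 × 0.366 = 860, 980 × 0.465 = 456 → 1316
20–39: 610 × 0.951 = 580
40–59: 2350 × 0.936 = 2200
60–79: 980 × 0.912 = 894
Population now: 0–19=1316, 20–39=580, 40–59=2200, 60–79=894
— Period 2 —
Births: 580 × 0.366 = 212, 2200 × 0.465 = 1023 → 1235
20–39: 1316 × 0.951 = 1252
40–59: 580 × 0.936 = 543
60–79: 2200 × 0.912 = 2006
Population now: 0–19=1235, 20–39=1252, 40–59=543, 60–79=2006
— Period 3 —
Births: 1252 × 0.366 = 458, 543 × 0.465 = 252 → 710
20–39: 1235 × 0.951 = 1174
40–59: 1252 × 0.936 = 1172
60–79: 543 × 0.912 = 495
Population now: 0–19=710, 20–39=1174, 40–59=1172, 60–79=495
— Period 4 —
Births: 1174 × 0.366 = 430, 1172 × 0.465 = 545 → 975
20–39: 710 × 0.951 = 675
40–59: 1174 × 0.936 = 1099
60–79: 1172 × 0.912 = 1069
Population now: 0–19=975, 20–39=675, 40–59=1099, 60–79=1069
Scenario B total after 4 periods: 3818
Difference B − A = 3818 − 4024 = -206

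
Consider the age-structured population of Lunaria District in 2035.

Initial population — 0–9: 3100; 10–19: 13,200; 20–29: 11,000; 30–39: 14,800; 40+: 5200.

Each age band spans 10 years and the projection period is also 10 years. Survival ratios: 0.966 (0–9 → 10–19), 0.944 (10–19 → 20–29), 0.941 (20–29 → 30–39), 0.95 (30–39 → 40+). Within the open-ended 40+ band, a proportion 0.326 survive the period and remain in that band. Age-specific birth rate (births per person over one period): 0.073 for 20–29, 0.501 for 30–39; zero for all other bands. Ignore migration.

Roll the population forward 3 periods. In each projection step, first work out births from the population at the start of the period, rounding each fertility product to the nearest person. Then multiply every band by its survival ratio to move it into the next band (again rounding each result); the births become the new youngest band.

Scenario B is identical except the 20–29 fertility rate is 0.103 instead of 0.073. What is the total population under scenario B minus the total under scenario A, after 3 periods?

746

— Period 1 —
Births: 11000 × 0.073 = 803, 14800 × 0.501 = 7415 → 8218
10–19: 3100 × 0.966 = 2995
20–29: 13200 × 0.944 = 12461
30–39: 11000 × 0.941 = 10351
40+: 14800 × 0.95 + 5200 × 0.326 = 14060 + 1695 = 15755
Giving 8218 / 2995 / 12461 / 10351 / 15755.
— Period 2 —
Births: 12461 × 0.073 = 910, 10351 × 0.501 = 5186 → 6096
10–19: 8218 × 0.966 = 7939
20–29: 2995 × 0.944 = 2827
30–39: 12461 × 0.941 = 11726
40+: 10351 × 0.95 + 15755 × 0.326 = 9833 + 5136 = 14969
Giving 6096 / 7939 / 2827 / 11726 / 14969.
— Period 3 —
Births: 2827 × 0.073 = 206, 11726 × 0.501 = 5875 → 6081
10–19: 6096 × 0.966 = 5889
20–29: 7939 × 0.944 = 7494
30–39: 2827 × 0.941 = 2660
40+: 11726 × 0.95 + 14969 × 0.326 = 11140 + 4880 = 16020
Giving 6081 / 5889 / 7494 / 2660 / 16020.
Scenario A total after 3 periods: 38144
Scenario B projection —
— Period 1 —
Births: 11000 × 0.103 = 1133, 14800 × 0.501 = 7415 → 8548
10–19: 3100 × 0.966 = 2995
20–29: 13200 × 0.944 = 12461
30–39: 11000 × 0.941 = 10351
40+: 14800 × 0.95 + 5200 × 0.326 = 14060 + 1695 = 15755
Giving 8548 / 2995 / 12461 / 10351 / 15755.
— Period 2 —
Births: 12461 × 0.103 = 1283, 10351 × 0.501 = 5186 → 6469
10–19: 8548 × 0.966 = 8257
20–29: 2995 × 0.944 = 2827
30–39: 12461 × 0.941 = 11726
40+: 10351 × 0.95 + 15755 × 0.326 = 9833 + 5136 = 14969
Giving 6469 / 8257 / 2827 / 11726 / 14969.
— Period 3 —
Births: 2827 × 0.103 = 291, 11726 × 0.501 = 5875 → 6166
10–19: 6469 × 0.966 = 6249
20–29: 8257 × 0.944 = 7795
30–39: 2827 × 0.941 = 2660
40+: 11726 × 0.95 + 14969 × 0.326 = 11140 + 4880 = 16020
Giving 6166 / 6249 / 7795 / 2660 / 16020.
Scenario B total after 3 periods: 38890
Difference B − A = 38890 − 38144 = 746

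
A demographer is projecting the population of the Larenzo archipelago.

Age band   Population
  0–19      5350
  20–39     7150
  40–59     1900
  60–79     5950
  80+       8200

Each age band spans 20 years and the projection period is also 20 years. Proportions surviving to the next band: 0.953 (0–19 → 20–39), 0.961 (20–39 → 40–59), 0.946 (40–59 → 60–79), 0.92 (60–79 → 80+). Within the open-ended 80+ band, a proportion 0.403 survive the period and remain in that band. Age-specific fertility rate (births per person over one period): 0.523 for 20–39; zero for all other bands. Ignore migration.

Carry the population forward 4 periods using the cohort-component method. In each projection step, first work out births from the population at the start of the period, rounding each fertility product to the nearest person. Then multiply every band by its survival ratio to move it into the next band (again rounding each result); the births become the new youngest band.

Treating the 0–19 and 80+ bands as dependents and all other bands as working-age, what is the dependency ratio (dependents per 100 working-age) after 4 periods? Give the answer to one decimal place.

118.6

(Bands numbered youngest = 1 to oldest = 5.)
After projecting period 1:
Births: 7150 * 0.523 = 3739
Band 2: 5350 * 0.953 = 5099
Band 3: 7150 * 0.961 = 6871
Band 4: 1900 * 0.946 = 1797
Band 5: 5950 * 0.92 + 8200 * 0.403 = 5474 + 3305 = 8779
Population now: 0–19=3739, 20–39=5099, 40–59=6871, 60–79=1797, 80+=8779
After projecting period 2:
Births: 5099 * 0.523 = 2667
Band 2: 3739 * 0.953 = 3563
Band 3: 5099 * 0.961 = 4900
Band 4: 6871 * 0.946 = 6500
Band 5: 1797 * 0.92 + 8779 * 0.403 = 1653 + 3538 = 5191
Population now: 0–19=2667, 20–39=3563, 40–59=4900, 60–79=6500, 80+=5191
After projecting period 3:
Births: 3563 * 0.523 = 1863
Band 2: 2667 * 0.953 = 2542
Band 3: 3563 * 0.961 = 3424
Band 4: 4900 * 0.946 = 4635
Band 5: 6500 * 0.92 + 5191 * 0.403 = 5980 + 2092 = 8072
Population now: 0–19=1863, 20–39=2542, 40–59=3424, 60–79=4635, 80+=8072
After projecting period 4:
Births: 2542 * 0.523 = 1329
Band 2: 1863 * 0.953 = 1775
Band 3: 2542 * 0.961 = 2443
Band 4: 3424 * 0.946 = 3239
Band 5: 4635 * 0.92 + 8072 * 0.403 = 4264 + 3253 = 7517
Population now: 0–19=1329, 20–39=1775, 40–59=2443, 60–79=3239, 80+=7517
Dependents (band 0–19 + band 80+) = 1329 + 7517 = 8846; working-age = 7457; ratio = 8846/7457 × 100 = 118.6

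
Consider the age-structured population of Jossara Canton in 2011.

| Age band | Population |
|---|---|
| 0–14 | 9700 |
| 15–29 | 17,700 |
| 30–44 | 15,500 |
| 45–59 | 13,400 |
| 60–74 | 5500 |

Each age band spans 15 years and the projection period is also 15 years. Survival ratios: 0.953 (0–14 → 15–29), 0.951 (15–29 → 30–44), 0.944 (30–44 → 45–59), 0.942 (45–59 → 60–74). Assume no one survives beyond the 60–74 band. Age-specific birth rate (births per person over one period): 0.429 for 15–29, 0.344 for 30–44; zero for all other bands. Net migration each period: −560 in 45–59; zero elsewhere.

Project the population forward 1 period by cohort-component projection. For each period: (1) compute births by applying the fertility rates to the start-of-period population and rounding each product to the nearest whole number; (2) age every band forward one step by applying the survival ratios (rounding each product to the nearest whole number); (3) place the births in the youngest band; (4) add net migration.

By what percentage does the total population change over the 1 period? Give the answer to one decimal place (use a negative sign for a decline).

6.3

After projecting period 1:
Births: 17700 × 0.429 = 7593 ; 15500 × 0.344 = 5332 ⇒ total 12925
15–29: 9700 × 0.953 = 9244
30–44: 17700 × 0.951 = 16833
45–59: 15500 × 0.944 = 14632
60–74: 13400 × 0.942 = 12623
Net migration: 45–59 − 560 → 14072
Population now: 0–14=12925, 15–29=9244, 30–44=16833, 45–59=14072, 60–74=12623
Total: 61800 → 65697; change = 3897; percentage change = 6.3%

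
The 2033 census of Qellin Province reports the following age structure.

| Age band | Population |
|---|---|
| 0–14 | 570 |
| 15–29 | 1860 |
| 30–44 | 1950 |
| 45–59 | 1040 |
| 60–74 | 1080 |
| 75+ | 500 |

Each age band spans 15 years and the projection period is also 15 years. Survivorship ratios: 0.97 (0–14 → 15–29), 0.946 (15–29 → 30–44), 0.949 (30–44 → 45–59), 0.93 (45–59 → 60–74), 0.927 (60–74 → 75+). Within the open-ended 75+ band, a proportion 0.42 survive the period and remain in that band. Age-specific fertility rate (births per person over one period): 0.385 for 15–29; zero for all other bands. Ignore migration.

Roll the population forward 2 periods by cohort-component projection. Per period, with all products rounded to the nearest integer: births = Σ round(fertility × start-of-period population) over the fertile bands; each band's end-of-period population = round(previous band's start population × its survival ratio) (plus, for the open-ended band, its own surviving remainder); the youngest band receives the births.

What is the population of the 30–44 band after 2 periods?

523

(Bands numbered youngest = 1 to oldest = 6.)
Period 1:
Births: 1860 × 0.385 = 716
Band 2: 570 × 0.97 = 553
Band 3: 1860 × 0.946 = 1760
Band 4: 1950 × 0.949 = 1851
Band 5: 1040 × 0.93 = 967
Band 6: 1080 × 0.927 + 500 × 0.42 = 1001 + 210 = 1211
End of period: [716, 553, 1760, 1851, 967, 1211]
Period 2:
Births: 553 × 0.385 = 213
Band 2: 716 × 0.97 = 695
Band 3: 553 × 0.946 = 523
Band 4: 1760 × 0.949 = 1670
Band 5: 1851 × 0.93 = 1721
Band 6: 967 × 0.927 + 1211 × 0.42 = 896 + 509 = 1405
End of period: [213, 695, 523, 1670, 1721, 1405]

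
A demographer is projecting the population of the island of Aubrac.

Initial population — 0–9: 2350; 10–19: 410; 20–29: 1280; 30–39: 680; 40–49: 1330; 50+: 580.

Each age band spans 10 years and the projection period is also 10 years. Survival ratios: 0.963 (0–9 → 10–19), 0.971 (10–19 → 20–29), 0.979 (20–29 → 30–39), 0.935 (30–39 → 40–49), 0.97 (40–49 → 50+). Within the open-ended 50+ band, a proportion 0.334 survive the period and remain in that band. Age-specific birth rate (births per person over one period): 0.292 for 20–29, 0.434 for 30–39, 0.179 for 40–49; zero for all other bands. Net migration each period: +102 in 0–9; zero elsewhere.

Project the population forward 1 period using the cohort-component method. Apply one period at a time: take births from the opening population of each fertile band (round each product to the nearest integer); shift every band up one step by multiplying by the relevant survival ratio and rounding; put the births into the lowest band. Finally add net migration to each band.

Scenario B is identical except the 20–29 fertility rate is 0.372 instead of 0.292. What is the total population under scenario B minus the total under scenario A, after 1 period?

102

Numbering the groups 1..6 from youngest to oldest:
Period 1.
Births: 1280 × 0.292 = 374, 680 × 0.434 = 295, 1330 × 0.179 = 238 — total 907
Group 2: 2350 × 0.963 = 2263
Group 3: 410 × 0.971 = 398
Group 4: 1280 × 0.979 = 1253
Group 5: 680 × 0.935 = 636
Group 6: 1330 × 0.97 + 580 × 0.334 = 1290 + 194 = 1484
Net migration: Group 1 + 102 → 1009
End of period: [1009, 2263, 398, 1253, 636, 1484]
Scenario A total after 1 period: 7043
Scenario B projection —
Period 1.
Births: 1280 × 0.372 = 476, 680 × 0.434 = 295, 1330 × 0.179 = 238 — total 1009
Group 2: 2350 × 0.963 = 2263
Group 3: 410 × 0.971 = 398
Group 4: 1280 × 0.979 = 1253
Group 5: 680 × 0.935 = 636
Group 6: 1330 × 0.97 + 580 × 0.334 = 1290 + 194 = 1484
Net migration: Group 1 + 102 → 1111
End of period: [1111, 2263, 398, 1253, 636, 1484]
Scenario B total after 1 period: 7145
Difference B − A = 7145 − 7043 = 102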